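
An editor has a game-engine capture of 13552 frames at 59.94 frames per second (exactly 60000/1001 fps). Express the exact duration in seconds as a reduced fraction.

Running time = 13552 ÷ (60000/1001) = 13552 × 1001/60000 = 847847/3750 s.

847847/3750 seconds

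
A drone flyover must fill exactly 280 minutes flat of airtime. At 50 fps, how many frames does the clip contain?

840000 frames

280 min = 16800 s.
Frames = 16800 × 50 = 840000.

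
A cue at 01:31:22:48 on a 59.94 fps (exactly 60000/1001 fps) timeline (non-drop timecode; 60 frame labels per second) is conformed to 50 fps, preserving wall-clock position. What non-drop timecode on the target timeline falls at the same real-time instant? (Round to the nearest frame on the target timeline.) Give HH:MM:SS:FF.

Source frame index: (1×3600 + 31×60 + 22) × 60 + 48 = 328968.
Real time: 328968 / (60000/1001) = 13720707/2500 s.
Target frame: (13720707/2500) × (50) = 13720707/50 ≈ 274414.140 → 274414.
At 50 labels/s: frame 274414 → 01:31:28:14.

01:31:28:14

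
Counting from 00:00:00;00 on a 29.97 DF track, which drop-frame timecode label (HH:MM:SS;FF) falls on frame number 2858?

Each 10-minute DF block holds 10 × 60 × 30 − 9 × 2 = 17982 frames. 2858 ÷ 17982 → 0 full blocks, remainder 2858.
Within the partial block the first minute is 1800 frames and each further minute 1798, so 1 further minute boundary passed. Total skipped labels = 18 × 0 + 2 × 1 = 2.
Non-drop label index = 2858 + 2 = 2860; at 30 labels/s that is 00:01:35:10, i.e. DF 00:01:35;10.

00:01:35;10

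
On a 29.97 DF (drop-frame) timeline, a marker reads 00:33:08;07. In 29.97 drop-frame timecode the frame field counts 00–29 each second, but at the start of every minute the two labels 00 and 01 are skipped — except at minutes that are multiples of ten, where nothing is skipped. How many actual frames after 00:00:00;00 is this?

Complete 10-minute blocks: 3, each 17982 frames → 53946.
Remaining 3 whole minutes in the current block: 1800 + 2 × 1798 = 5396 frames.
Within the current minute: 8 × 30 + 7 − 2 = 245 (labels ;00/;01 skipped at this minute). Total = 53946 + 5396 + 245 = 59587.

59587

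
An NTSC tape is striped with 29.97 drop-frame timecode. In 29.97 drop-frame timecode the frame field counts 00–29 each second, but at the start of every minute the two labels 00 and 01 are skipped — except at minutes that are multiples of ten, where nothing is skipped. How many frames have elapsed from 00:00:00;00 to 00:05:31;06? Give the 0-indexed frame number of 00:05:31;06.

As if non-drop at 30 labels/s: (0 × 3600 + 5 × 60 + 31) × 30 + 6 = 9936.
Minute boundaries passed: 5; those not divisible by 10: 5 − 0 = 5; dropped labels = 2 × 5 = 10.
Actual frame index = 9936 − 10 = 9926.

9926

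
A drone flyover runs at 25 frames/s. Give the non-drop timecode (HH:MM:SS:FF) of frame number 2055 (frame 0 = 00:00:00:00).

00:01:22:05

2055 ÷ 25 = 82 full seconds, remainder 5 frames.
82 s = 0 h 1 min 22 s.
Timecode: 00:01:22:05.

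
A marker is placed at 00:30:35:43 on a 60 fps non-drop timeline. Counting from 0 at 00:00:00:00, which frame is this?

Total seconds to the label: (0 × 3600 + 30 × 60 + 35) = 1835.
Frame index = 1835 × 60 + 43 = 110143.

110143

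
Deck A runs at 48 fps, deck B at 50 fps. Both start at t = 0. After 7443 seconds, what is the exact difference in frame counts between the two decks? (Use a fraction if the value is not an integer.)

14886 frames

A emits 48 × 7443 = 357264 frames; B emits 50 × 7443 = 372150.
Difference = 14886 frames; B is ahead of A.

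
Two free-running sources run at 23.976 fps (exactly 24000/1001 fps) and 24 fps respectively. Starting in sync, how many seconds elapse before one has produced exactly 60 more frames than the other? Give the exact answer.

2502.5 seconds

The gap grows by |24 − 24000/1001| = 24/1001 frames per second.
Time for a 60-frame gap: 60 ÷ (24/1001) = 2502.5 s.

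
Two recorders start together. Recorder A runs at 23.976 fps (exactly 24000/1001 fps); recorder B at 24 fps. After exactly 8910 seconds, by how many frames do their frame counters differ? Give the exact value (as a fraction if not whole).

19440/91 frames

A emits 24000/1001 × 8910 = 19440000/91 frames; B emits 24 × 8910 = 213840.
Difference = 19440/91 frames (≈ 213.6264); B is ahead of A.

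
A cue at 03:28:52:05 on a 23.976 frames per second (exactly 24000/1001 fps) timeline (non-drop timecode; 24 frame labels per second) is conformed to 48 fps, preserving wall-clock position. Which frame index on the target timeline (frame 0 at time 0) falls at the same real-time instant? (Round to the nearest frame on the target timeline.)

frame 602148

Source frame index: (3×3600 + 28×60 + 52) × 24 + 5 = 300773.
Real time: 300773 / (24000/1001) = 301073773/24000 s.
Target frame: (301073773/24000) × (48) = 301073773/500 ≈ 602147.546 → 602148.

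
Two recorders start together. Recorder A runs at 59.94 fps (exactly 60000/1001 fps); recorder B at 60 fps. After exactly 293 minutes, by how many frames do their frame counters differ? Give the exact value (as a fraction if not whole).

293 min = 17580 s.
A emits 60000/1001 × 17580 = 1054800000/1001 frames; B emits 60 × 17580 = 1054800.
Difference = 1054800/1001 frames (≈ 1053.7463); B is ahead of A.

1054800/1001 frames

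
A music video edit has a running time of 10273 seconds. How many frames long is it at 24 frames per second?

Frames = 10273 × 24 = 246552.

246552 frames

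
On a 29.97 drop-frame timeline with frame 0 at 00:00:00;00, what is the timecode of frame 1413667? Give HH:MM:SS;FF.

Each 10-minute DF block holds 10 × 60 × 30 − 9 × 2 = 17982 frames. 1413667 ÷ 17982 → 78 full blocks, remainder 11071.
Within the partial block the first minute is 1800 frames and each further minute 1798, so 6 further minute boundaries passed. Total skipped labels = 18 × 78 + 2 × 6 = 1416.
Non-drop label index = 1413667 + 1416 = 1415083; at 30 labels/s that is 13:06:09:13, i.e. DF 13:06:09;13.

13:06:09;13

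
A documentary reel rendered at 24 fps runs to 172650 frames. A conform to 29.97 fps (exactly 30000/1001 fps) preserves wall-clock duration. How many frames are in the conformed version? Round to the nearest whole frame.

215597 frames

Frames at target rate = 172650 × (30000/1001) / (24) = 215812500/1001 ≈ 215596.903.
Nearest whole frame: 215597.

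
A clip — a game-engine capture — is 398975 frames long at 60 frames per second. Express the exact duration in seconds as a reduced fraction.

79795/12 seconds

Running time = 398975 ÷ (60) = 398975 × 1/60 = 79795/12 s.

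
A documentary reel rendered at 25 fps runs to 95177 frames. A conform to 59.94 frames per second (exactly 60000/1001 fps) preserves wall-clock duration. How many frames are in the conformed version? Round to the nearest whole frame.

Frames at target rate = 95177 × (60000/1001) / (25) = 228424800/1001 ≈ 228196.603.
Nearest whole frame: 228197.

228197 frames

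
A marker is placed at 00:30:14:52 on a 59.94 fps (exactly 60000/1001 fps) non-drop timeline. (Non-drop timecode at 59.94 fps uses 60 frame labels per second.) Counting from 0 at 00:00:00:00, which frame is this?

Total seconds to the label: (0 × 3600 + 30 × 60 + 14) = 1814.
Frame index = 1814 × 60 + 52 = 108892.

frame 108892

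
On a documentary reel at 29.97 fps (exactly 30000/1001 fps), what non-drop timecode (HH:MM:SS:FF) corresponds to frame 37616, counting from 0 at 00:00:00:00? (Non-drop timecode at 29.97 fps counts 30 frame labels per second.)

00:20:53:26

37616 ÷ 30 = 1253 full seconds, remainder 26 frames.
1253 s = 0 h 20 min 53 s.
Timecode: 00:20:53:26.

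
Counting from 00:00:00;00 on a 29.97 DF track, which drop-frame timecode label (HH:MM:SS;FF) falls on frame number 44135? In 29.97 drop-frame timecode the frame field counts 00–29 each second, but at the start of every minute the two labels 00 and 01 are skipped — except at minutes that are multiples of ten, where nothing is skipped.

00:24:32;19

Each 10-minute DF block holds 10 × 60 × 30 − 9 × 2 = 17982 frames. 44135 ÷ 17982 → 2 full blocks, remainder 8171.
Within the partial block the first minute is 1800 frames and each further minute 1798, so 4 further minute boundaries passed. Total skipped labels = 18 × 2 + 2 × 4 = 44.
Non-drop label index = 44135 + 44 = 44179; at 30 labels/s that is 00:24:32:19, i.e. DF 00:24:32;19.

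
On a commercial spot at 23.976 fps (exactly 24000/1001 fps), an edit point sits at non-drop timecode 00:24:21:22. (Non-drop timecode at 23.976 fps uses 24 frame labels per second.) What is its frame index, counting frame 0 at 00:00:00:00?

Total seconds to the label: (0 × 3600 + 24 × 60 + 21) = 1461.
Frame index = 1461 × 24 + 22 = 35086.

frame 35086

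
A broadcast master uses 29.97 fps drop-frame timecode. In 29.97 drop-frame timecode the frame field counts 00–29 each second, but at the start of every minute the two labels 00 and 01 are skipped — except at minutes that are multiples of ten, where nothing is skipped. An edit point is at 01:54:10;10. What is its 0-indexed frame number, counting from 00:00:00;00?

205304

Complete 10-minute blocks: 11, each 17982 frames → 197802.
Remaining 4 whole minutes in the current block: 1800 + 3 × 1798 = 7194 frames.
Within the current minute: 10 × 30 + 10 − 2 = 308 (labels ;00/;01 skipped at this minute). Total = 197802 + 7194 + 308 = 205304.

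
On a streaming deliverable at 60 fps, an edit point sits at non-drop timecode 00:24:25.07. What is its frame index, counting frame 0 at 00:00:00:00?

Total seconds to the label: (0 × 3600 + 24 × 60 + 25) = 1465.
Frame index = 1465 × 60 + 7 = 87907.

87907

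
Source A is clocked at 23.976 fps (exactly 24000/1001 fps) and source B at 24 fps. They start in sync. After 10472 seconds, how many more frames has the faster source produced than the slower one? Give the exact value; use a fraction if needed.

A emits 24000/1001 × 10472 = 3264000/13 frames; B emits 24 × 10472 = 251328.
Difference = 3264/13 frames (≈ 251.0769); B is ahead of A.

3264/13 frames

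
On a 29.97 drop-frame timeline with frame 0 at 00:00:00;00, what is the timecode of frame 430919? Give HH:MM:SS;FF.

03:59:38;11

Ten DF minutes hold 17982 frames, so frame 430919 lies in block 23 (frames 413586–431567) with 17333 frames into that block.
The block's first minute is 1800 frames and the rest 1798 each; 17333 frames reaches minute 9, so 23 × 18 + 9 × 2 = 432 labels have been skipped so far.
Adding those back, label number 430919 + 432 = 431351 at 30 labels/s is 14378 s + 11 f = 3 h 59 min 38 s frame 11, i.e. 03:59:38;11.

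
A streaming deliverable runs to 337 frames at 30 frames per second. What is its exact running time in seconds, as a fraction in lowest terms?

337/30 seconds

Running time = 337 ÷ (30) = 337 × 1/30 = 337/30 s.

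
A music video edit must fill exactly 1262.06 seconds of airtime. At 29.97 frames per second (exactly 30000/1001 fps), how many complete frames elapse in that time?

37823 frames

Frames = 1262.06 × 30000/1001 = 37861800/1001 ≈ 37823.9760.
Complete frames: 37823.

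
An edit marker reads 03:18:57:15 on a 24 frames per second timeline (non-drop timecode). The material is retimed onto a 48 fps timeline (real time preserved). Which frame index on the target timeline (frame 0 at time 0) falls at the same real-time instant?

frame 573006

Source frame index: (3×3600 + 18×60 + 57) × 24 + 15 = 286503.
Real time: 286503 / (24) = 95501/8 s.
Target frame: (95501/8) × (48) = 573006.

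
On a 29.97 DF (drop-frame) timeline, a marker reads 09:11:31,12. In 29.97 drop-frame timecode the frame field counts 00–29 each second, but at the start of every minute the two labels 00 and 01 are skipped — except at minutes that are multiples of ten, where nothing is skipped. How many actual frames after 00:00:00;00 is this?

991750

As if non-drop at 30 labels/s: (9 × 3600 + 11 × 60 + 31) × 30 + 12 = 992742.
Minute boundaries passed: 551; those not divisible by 10: 551 − 55 = 496; dropped labels = 2 × 496 = 992.
Actual frame index = 992742 − 992 = 991750.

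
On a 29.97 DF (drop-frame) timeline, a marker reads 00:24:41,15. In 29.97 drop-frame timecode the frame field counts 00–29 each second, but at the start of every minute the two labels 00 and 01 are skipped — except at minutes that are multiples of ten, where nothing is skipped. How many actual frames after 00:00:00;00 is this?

44401

As if non-drop at 30 labels/s: (0 × 3600 + 24 × 60 + 41) × 30 + 15 = 44445.
Minute boundaries passed: 24; those not divisible by 10: 24 − 2 = 22; dropped labels = 2 × 22 = 44.
Actual frame index = 44445 − 44 = 44401.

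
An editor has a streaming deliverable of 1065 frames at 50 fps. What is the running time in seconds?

Running time = 1065 / (50) = 21.3 s.

21.3 seconds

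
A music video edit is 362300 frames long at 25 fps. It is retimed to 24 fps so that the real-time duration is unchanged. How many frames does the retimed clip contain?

347808 frames

Target frames = source frames × (target rate / source rate) = 362300 × (24)/(25) = 362300 × 24/25 = 347808.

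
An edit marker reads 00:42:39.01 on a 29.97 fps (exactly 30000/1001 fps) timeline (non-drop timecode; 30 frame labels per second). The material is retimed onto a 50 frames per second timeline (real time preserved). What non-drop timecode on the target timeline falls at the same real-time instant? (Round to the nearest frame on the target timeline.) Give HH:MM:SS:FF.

Source frame index: (0×3600 + 42×60 + 39) × 30 + 1 = 76771.
Real time: 76771 / (30000/1001) = 76847771/30000 s.
Target frame: (76847771/30000) × (50) = 76847771/600 ≈ 128079.618 → 128080.
At 50 labels/s: frame 128080 → 00:42:41:30.

00:42:41:30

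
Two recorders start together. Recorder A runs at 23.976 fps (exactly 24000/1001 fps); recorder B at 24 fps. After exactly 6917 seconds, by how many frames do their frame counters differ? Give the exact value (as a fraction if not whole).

A emits 24000/1001 × 6917 = 166008000/1001 frames; B emits 24 × 6917 = 166008.
Difference = 166008/1001 frames (≈ 165.8422); B is ahead of A.

166008/1001 frames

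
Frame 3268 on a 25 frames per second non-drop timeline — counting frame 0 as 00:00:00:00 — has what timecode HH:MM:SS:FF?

00:02:10:18

3268 ÷ 25 = 130 full seconds, remainder 18 frames.
130 s = 0 h 2 min 10 s.
Timecode: 00:02:10:18.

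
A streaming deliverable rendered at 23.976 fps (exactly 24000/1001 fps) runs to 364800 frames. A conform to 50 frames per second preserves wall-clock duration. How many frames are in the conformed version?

Target frames = source frames × (target rate / source rate) = 364800 × (50)/(24000/1001) = 364800 × 1001/480 = 760760.

760760 frames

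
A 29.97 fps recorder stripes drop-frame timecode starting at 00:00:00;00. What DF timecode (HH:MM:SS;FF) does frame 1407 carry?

00:00:46;27

Each 10-minute DF block holds 10 × 60 × 30 − 9 × 2 = 17982 frames. 1407 ÷ 17982 → 0 full blocks, remainder 1407.
Within the partial block the first minute is 1800 frames and each further minute 1798, so 0 further minute boundaries passed. Total skipped labels = 18 × 0 + 2 × 0 = 0.
Non-drop label index = 1407 + 0 = 1407; at 30 labels/s that is 00:00:46:27, i.e. DF 00:00:46;27.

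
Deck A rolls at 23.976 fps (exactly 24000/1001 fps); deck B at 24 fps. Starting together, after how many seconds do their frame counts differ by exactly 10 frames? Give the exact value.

The gap grows by |24 − 24000/1001| = 24/1001 frames per second.
Time for a 10-frame gap: 10 ÷ (24/1001) = 5005/12 s.

5005/12 seconds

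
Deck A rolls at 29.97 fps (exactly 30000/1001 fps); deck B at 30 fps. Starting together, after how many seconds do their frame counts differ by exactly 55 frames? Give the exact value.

The gap grows by |30 − 30000/1001| = 30/1001 frames per second.
Time for a 55-frame gap: 55 ÷ (30/1001) = 11011/6 s.

11011/6 seconds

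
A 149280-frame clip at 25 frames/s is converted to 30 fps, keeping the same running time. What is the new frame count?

Target frames = source frames × (target rate / source rate) = 149280 × (30)/(25) = 149280 × 6/5 = 179136.

179136 frames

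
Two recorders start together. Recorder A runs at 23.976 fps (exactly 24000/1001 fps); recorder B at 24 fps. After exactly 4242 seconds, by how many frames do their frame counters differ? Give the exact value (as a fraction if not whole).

A emits 24000/1001 × 4242 = 14544000/143 frames; B emits 24 × 4242 = 101808.
Difference = 14544/143 frames (≈ 101.7063); B is ahead of A.

14544/143 frames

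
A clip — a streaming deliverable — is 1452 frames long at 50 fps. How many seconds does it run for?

Running time = 1452 / (50) = 29.04 s.

29.04 seconds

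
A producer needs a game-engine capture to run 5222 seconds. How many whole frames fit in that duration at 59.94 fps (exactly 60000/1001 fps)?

313006 frames

Frames = 5222 × 60000/1001 = 44760000/143 ≈ 313006.9930.
Complete frames: 313006.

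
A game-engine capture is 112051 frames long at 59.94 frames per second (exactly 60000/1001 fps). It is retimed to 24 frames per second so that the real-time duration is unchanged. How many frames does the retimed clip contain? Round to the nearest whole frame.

Frames at target rate = 112051 × (24) / (60000/1001) = 112163051/2500 ≈ 44865.220.
Nearest whole frame: 44865.

44865 frames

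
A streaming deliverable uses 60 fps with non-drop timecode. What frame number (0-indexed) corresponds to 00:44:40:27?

Total seconds to the label: (0 × 3600 + 44 × 60 + 40) = 2680.
Frame index = 2680 × 60 + 27 = 160827.

frame 160827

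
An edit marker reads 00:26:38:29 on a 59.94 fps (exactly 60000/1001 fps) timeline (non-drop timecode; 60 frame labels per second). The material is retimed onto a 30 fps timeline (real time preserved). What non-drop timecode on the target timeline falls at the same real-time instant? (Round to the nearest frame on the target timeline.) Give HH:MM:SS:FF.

00:26:40:02

Source frame index: (0×3600 + 26×60 + 38) × 60 + 29 = 95909.
Real time: 95909 / (60000/1001) = 96004909/60000 s.
Target frame: (96004909/60000) × (30) = 96004909/2000 ≈ 48002.454 → 48002.
At 30 labels/s: frame 48002 → 00:26:40:02.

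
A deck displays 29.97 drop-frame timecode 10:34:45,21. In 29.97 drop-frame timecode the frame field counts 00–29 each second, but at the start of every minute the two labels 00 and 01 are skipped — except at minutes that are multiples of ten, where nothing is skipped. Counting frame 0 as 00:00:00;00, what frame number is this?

1141429

As if non-drop at 30 labels/s: (10 × 3600 + 34 × 60 + 45) × 30 + 21 = 1142571.
Minute boundaries passed: 634; those not divisible by 10: 634 − 63 = 571; dropped labels = 2 × 571 = 1142.
Actual frame index = 1142571 − 1142 = 1141429.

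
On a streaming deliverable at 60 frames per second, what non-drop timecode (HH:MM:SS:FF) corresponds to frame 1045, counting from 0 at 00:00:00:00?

00:00:17:25

1045 ÷ 60 = 17 full seconds, remainder 25 frames.
17 s = 0 h 0 min 17 s.
Timecode: 00:00:17:25.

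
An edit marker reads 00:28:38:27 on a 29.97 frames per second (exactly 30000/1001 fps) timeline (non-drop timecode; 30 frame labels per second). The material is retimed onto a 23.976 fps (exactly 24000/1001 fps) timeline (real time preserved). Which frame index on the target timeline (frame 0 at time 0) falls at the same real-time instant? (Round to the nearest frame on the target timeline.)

Source frame index: (0×3600 + 28×60 + 38) × 30 + 27 = 51567.
Real time: 51567 / (30000/1001) = 17206189/10000 s.
Target frame: (17206189/10000) × (24000/1001) = 206268/5 ≈ 41253.600 → 41254.

frame 41254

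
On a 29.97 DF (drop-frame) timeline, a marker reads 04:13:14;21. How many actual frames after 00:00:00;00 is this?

455385

As if non-drop at 30 labels/s: (4 × 3600 + 13 × 60 + 14) × 30 + 21 = 455841.
Minute boundaries passed: 253; those not divisible by 10: 253 − 25 = 228; dropped labels = 2 × 228 = 456.
Actual frame index = 455841 − 456 = 455385.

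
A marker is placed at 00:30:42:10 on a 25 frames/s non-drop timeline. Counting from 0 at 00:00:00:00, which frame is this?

Total seconds to the label: (0 × 3600 + 30 × 60 + 42) = 1842.
Frame index = 1842 × 25 + 10 = 46060.

frame 46060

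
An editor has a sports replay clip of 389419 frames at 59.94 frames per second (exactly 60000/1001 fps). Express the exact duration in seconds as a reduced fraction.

Running time = 389419 ÷ (60000/1001) = 389419 × 1001/60000 = 389808419/60000 s.

389808419/60000 seconds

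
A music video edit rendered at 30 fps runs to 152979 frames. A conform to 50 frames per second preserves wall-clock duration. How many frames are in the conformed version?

Target frames = source frames × (target rate / source rate) = 152979 × (50)/(30) = 152979 × 5/3 = 254965.

254965 frames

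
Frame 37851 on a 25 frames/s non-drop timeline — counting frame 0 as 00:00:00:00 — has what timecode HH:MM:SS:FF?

37851 ÷ 25 = 1514 full seconds, remainder 1 frame.
1514 s = 0 h 25 min 14 s.
Timecode: 00:25:14:01.

00:25:14:01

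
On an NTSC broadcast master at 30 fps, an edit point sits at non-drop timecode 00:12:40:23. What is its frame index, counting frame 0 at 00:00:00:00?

Total seconds to the label: (0 × 3600 + 12 × 60 + 40) = 760.
Frame index = 760 × 30 + 23 = 22823.

22823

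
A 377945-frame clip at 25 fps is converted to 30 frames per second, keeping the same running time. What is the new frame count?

Frames at target rate = 377945 × (30) / (25) = 453534.

453534 frames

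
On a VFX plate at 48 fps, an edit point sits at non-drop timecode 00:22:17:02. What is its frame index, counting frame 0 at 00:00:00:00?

frame 64178

Total seconds to the label: (0 × 3600 + 22 × 60 + 17) = 1337.
Frame index = 1337 × 48 + 2 = 64178.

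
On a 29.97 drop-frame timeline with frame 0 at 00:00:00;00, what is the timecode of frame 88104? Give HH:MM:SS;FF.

Ten DF minutes hold 17982 frames, so frame 88104 lies in block 4 (frames 71928–89909) with 16176 frames into that block.
The block's first minute is 1800 frames and the rest 1798 each; 16176 frames reaches minute 8, so 4 × 18 + 8 × 2 = 88 labels have been skipped so far.
Adding those back, label number 88104 + 88 = 88192 at 30 labels/s is 2939 s + 22 f = 0 h 48 min 59 s frame 22, i.e. 00:48:59;22.

00:48:59;22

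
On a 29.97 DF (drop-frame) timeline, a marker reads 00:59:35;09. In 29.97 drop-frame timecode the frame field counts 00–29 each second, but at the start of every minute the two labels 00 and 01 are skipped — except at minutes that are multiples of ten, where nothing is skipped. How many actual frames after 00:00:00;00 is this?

107151

Complete 10-minute blocks: 5, each 17982 frames → 89910.
Remaining 9 whole minutes in the current block: 1800 + 8 × 1798 = 16184 frames.
Within the current minute: 35 × 30 + 9 − 2 = 1057 (labels ;00/;01 skipped at this minute). Total = 89910 + 16184 + 1057 = 107151.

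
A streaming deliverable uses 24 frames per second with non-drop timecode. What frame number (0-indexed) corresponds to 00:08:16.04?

frame 11908

Total seconds to the label: (0 × 3600 + 8 × 60 + 16) = 496.
Frame index = 496 × 24 + 4 = 11908.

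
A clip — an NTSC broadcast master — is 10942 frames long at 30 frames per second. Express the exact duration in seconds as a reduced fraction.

Running time = 10942 ÷ (30) = 10942 × 1/30 = 5471/15 s.

5471/15 seconds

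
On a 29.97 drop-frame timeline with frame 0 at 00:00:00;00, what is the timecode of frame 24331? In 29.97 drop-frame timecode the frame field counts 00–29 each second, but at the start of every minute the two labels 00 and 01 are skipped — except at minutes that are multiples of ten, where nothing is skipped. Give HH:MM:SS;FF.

Each 10-minute DF block holds 10 × 60 × 30 − 9 × 2 = 17982 frames. 24331 ÷ 17982 → 1 full block, remainder 6349.
Within the partial block the first minute is 1800 frames and each further minute 1798, so 3 further minute boundaries passed. Total skipped labels = 18 × 1 + 2 × 3 = 24.
Non-drop label index = 24331 + 24 = 24355; at 30 labels/s that is 00:13:31:25, i.e. DF 00:13:31;25.

00:13:31;25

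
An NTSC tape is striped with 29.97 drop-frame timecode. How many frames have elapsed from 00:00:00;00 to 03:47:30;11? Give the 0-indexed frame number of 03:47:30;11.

409101

As if non-drop at 30 labels/s: (3 × 3600 + 47 × 60 + 30) × 30 + 11 = 409511.
Minute boundaries passed: 227; those not divisible by 10: 227 − 22 = 205; dropped labels = 2 × 205 = 410.
Actual frame index = 409511 − 410 = 409101.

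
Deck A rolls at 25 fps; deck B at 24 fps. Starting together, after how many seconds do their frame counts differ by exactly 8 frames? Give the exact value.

The gap grows by |24 − 25| = 1 frame per second.
Time for a 8-frame gap: 8 ÷ (1) = 8 s.

8 seconds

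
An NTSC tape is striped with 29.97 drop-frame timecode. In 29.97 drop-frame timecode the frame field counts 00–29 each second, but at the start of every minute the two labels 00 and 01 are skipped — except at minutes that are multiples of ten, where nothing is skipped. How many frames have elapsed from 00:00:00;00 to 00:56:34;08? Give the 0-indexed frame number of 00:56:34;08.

101726

As if non-drop at 30 labels/s: (0 × 3600 + 56 × 60 + 34) × 30 + 8 = 101828.
Minute boundaries passed: 56; those not divisible by 10: 56 − 5 = 51; dropped labels = 2 × 51 = 102.
Actual frame index = 101828 − 102 = 101726.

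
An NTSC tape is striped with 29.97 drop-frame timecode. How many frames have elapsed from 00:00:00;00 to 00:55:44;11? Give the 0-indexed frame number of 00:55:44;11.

As if non-drop at 30 labels/s: (0 × 3600 + 55 × 60 + 44) × 30 + 11 = 100331.
Minute boundaries passed: 55; those not divisible by 10: 55 − 5 = 50; dropped labels = 2 × 50 = 100.
Actual frame index = 100331 − 100 = 100231.

100231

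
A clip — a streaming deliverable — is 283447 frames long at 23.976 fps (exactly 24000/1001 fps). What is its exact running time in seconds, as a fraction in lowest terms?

283730447/24000 seconds

Running time = 283447 ÷ (24000/1001) = 283447 × 1001/24000 = 283730447/24000 s.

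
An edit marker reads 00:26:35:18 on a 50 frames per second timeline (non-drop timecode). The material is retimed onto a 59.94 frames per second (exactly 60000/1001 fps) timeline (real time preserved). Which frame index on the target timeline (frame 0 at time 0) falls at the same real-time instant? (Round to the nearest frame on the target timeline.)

Source frame index: (0×3600 + 26×60 + 35) × 50 + 18 = 79768.
Real time: 79768 / (50) = 39884/25 s.
Target frame: (39884/25) × (60000/1001) = 7363200/77 ≈ 95625.974 → 95626.

frame 95626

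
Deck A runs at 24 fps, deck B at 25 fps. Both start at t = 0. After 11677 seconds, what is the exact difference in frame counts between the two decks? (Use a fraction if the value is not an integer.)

A emits 24 × 11677 = 280248 frames; B emits 25 × 11677 = 291925.
Difference = 11677 frames; B is ahead of A.

11677 frames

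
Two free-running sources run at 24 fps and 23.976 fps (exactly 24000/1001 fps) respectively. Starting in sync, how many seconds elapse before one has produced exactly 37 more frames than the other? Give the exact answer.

The gap grows by |24000/1001 − 24| = 24/1001 frames per second.
Time for a 37-frame gap: 37 ÷ (24/1001) = 37037/24 s.

37037/24 seconds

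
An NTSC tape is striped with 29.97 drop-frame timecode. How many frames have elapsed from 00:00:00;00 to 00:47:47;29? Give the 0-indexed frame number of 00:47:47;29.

As if non-drop at 30 labels/s: (0 × 3600 + 47 × 60 + 47) × 30 + 29 = 86039.
Minute boundaries passed: 47; those not divisible by 10: 47 − 4 = 43; dropped labels = 2 × 43 = 86.
Actual frame index = 86039 − 86 = 85953.

85953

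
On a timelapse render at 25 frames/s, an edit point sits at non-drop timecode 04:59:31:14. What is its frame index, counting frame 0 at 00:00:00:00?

frame 449289

Total seconds to the label: (4 × 3600 + 59 × 60 + 31) = 17971.
Frame index = 17971 × 25 + 14 = 449289.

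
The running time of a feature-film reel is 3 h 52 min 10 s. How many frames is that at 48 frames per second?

3 h 52 min 10 s = 13930 s.
Frames = 13930 × 48 = 668640.

668640 frames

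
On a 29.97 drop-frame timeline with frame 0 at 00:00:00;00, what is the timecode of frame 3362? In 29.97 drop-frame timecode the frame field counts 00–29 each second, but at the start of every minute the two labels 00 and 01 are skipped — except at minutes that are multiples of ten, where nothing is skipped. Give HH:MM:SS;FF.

Each 10-minute DF block holds 10 × 60 × 30 − 9 × 2 = 17982 frames. 3362 ÷ 17982 → 0 full blocks, remainder 3362.
Within the partial block the first minute is 1800 frames and each further minute 1798, so 1 further minute boundary passed. Total skipped labels = 18 × 0 + 2 × 1 = 2.
Non-drop label index = 3362 + 2 = 3364; at 30 labels/s that is 00:01:52:04, i.e. DF 00:01:52;04.

00:01:52;04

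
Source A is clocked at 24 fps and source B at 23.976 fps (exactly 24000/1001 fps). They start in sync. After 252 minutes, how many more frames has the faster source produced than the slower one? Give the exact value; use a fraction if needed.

51840/143 frames

252 min = 15120 s.
A emits 24 × 15120 = 362880 frames; B emits 24000/1001 × 15120 = 51840000/143.
Difference = 51840/143 frames (≈ 362.5175); B is behind A.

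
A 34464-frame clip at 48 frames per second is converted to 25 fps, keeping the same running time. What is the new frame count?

Target frames = source frames × (target rate / source rate) = 34464 × (25)/(48) = 34464 × 25/48 = 17950.

17950 frames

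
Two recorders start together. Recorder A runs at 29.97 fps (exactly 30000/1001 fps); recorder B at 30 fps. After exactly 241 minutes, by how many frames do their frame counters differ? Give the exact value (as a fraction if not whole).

241 min = 14460 s.
A emits 30000/1001 × 14460 = 433800000/1001 frames; B emits 30 × 14460 = 433800.
Difference = 433800/1001 frames (≈ 433.3666); B is ahead of A.

433800/1001 frames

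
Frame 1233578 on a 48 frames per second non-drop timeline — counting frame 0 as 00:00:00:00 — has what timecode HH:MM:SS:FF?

07:08:19:26

1233578 ÷ 48 = 25699 full seconds, remainder 26 frames.
25699 s = 7 h 8 min 19 s.
Timecode: 07:08:19:26.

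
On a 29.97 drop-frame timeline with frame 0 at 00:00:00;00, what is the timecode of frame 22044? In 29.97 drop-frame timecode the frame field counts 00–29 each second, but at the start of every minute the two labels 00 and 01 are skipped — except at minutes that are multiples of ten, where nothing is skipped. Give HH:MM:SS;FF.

Each 10-minute DF block holds 10 × 60 × 30 − 9 × 2 = 17982 frames. 22044 ÷ 17982 → 1 full block, remainder 4062.
Within the partial block the first minute is 1800 frames and each further minute 1798, so 2 further minute boundaries passed. Total skipped labels = 18 × 1 + 2 × 2 = 22.
Non-drop label index = 22044 + 22 = 22066; at 30 labels/s that is 00:12:15:16, i.e. DF 00:12:15;16.

00:12:15;16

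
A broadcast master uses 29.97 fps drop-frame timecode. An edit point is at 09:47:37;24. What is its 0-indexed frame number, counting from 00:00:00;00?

1056676

Complete 10-minute blocks: 58, each 17982 frames → 1042956.
Remaining 7 whole minutes in the current block: 1800 + 6 × 1798 = 12588 frames.
Within the current minute: 37 × 30 + 24 − 2 = 1132 (labels ;00/;01 skipped at this minute). Total = 1042956 + 12588 + 1132 = 1056676.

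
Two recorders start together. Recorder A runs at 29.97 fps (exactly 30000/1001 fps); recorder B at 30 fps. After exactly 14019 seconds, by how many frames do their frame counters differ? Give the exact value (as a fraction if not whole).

420570/1001 frames

A emits 30000/1001 × 14019 = 420570000/1001 frames; B emits 30 × 14019 = 420570.
Difference = 420570/1001 frames (≈ 420.1499); B is ahead of A.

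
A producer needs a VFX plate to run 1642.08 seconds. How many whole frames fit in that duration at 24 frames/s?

39409 frames

Frames = 1642.08 × 24 = 985248/25 ≈ 39409.9200.
Complete frames: 39409.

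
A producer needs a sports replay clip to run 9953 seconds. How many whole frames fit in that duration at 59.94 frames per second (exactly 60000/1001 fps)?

Frames = 9953 × 60000/1001 = 597180000/1001 ≈ 596583.4166.
Complete frames: 596583.

596583 frames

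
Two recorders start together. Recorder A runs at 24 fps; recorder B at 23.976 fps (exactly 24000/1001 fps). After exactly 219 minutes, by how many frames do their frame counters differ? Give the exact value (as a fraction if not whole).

219 min = 13140 s.
A emits 24 × 13140 = 315360 frames; B emits 24000/1001 × 13140 = 315360000/1001.
Difference = 315360/1001 frames (≈ 315.0450); B is behind A.

315360/1001 frames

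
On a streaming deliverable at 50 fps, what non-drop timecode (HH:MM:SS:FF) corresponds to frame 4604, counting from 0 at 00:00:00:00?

00:01:32:04

4604 ÷ 50 = 92 full seconds, remainder 4 frames.
92 s = 0 h 1 min 32 s.
Timecode: 00:01:32:04.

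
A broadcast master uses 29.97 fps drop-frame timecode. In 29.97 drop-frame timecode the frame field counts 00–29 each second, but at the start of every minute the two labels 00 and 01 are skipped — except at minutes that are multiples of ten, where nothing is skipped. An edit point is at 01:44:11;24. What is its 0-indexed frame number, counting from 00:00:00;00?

187366

Complete 10-minute blocks: 10, each 17982 frames → 179820.
Remaining 4 whole minutes in the current block: 1800 + 3 × 1798 = 7194 frames.
Within the current minute: 11 × 30 + 24 − 2 = 352 (labels ;00/;01 skipped at this minute). Total = 179820 + 7194 + 352 = 187366.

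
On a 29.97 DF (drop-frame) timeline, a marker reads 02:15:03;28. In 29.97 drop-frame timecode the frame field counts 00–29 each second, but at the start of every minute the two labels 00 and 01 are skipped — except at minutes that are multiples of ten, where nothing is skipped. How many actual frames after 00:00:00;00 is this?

As if non-drop at 30 labels/s: (2 × 3600 + 15 × 60 + 3) × 30 + 28 = 243118.
Minute boundaries passed: 135; those not divisible by 10: 135 − 13 = 122; dropped labels = 2 × 122 = 244.
Actual frame index = 243118 − 244 = 242874.

242874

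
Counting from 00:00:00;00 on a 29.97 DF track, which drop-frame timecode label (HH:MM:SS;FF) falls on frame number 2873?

00:01:35;25

Ten DF minutes hold 17982 frames, so frame 2873 lies in block 0 (frames 0–17981) with 2873 frames into that block.
The block's first minute is 1800 frames and the rest 1798 each; 2873 frames reaches minute 1, so 0 × 18 + 1 × 2 = 2 labels have been skipped so far.
Adding those back, label number 2873 + 2 = 2875 at 30 labels/s is 95 s + 25 f = 0 h 1 min 35 s frame 25, i.e. 00:01:35;25.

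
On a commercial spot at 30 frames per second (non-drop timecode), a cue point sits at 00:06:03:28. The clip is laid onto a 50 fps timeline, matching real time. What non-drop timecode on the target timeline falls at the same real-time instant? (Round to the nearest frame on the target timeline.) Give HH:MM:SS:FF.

00:06:03:47

Source frame index: (0×3600 + 6×60 + 3) × 30 + 28 = 10918.
Real time: 10918 / (30) = 5459/15 s.
Target frame: (5459/15) × (50) = 54590/3 ≈ 18196.667 → 18197.
At 50 labels/s: frame 18197 → 00:06:03:47.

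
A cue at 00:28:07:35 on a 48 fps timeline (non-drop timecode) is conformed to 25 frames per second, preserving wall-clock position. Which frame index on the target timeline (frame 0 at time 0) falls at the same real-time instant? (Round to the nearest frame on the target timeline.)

Source frame index: (0×3600 + 28×60 + 7) × 48 + 35 = 81011.
Real time: 81011 / (48) = 81011/48 s.
Target frame: (81011/48) × (25) = 2025275/48 ≈ 42193.229 → 42193.

frame 42193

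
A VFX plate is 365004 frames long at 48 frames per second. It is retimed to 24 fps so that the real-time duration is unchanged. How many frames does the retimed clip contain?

182502 frames

Target frames = source frames × (target rate / source rate) = 365004 × (24)/(48) = 365004 × 1/2 = 182502.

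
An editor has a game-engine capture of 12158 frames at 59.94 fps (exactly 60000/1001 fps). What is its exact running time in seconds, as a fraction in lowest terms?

6085079/30000 seconds

Running time = 12158 ÷ (60000/1001) = 12158 × 1001/60000 = 6085079/30000 s.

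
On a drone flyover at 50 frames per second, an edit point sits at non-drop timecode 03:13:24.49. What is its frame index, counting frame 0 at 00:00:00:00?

frame 580249

Total seconds to the label: (3 × 3600 + 13 × 60 + 24) = 11604.
Frame index = 11604 × 50 + 49 = 580249.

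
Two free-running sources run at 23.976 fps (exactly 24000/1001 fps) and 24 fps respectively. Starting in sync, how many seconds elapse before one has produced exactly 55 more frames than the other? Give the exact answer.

55055/24 seconds

The gap grows by |24 − 24000/1001| = 24/1001 frames per second.
Time for a 55-frame gap: 55 ÷ (24/1001) = 55055/24 s.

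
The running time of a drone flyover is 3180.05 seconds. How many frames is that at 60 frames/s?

190803 frames

Frames = 3180.05 × 60 = 190803.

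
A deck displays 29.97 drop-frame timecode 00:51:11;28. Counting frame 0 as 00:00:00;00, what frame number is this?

Complete 10-minute blocks: 5, each 17982 frames → 89910.
Remaining 1 whole minute in the current block: 1800 + 0 × 1798 = 1800 frames.
Within the current minute: 11 × 30 + 28 − 2 = 356 (labels ;00/;01 skipped at this minute). Total = 89910 + 1800 + 356 = 92066.

92066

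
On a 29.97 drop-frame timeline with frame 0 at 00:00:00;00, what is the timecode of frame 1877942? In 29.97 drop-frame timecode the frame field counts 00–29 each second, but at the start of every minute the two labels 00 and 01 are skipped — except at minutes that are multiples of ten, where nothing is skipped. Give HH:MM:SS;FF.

Each 10-minute DF block holds 10 × 60 × 30 − 9 × 2 = 17982 frames. 1877942 ÷ 17982 → 104 full blocks, remainder 7814.
Within the partial block the first minute is 1800 frames and each further minute 1798, so 4 further minute boundaries passed. Total skipped labels = 18 × 104 + 2 × 4 = 1880.
Non-drop label index = 1877942 + 1880 = 1879822; at 30 labels/s that is 17:24:20:22, i.e. DF 17:24:20;22.

17:24:20;22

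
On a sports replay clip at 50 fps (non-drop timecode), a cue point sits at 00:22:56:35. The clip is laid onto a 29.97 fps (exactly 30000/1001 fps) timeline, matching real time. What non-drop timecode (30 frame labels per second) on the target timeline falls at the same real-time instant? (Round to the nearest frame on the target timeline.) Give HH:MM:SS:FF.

Source frame index: (0×3600 + 22×60 + 56) × 50 + 35 = 68835.
Real time: 68835 / (50) = 13767/10 s.
Target frame: (13767/10) × (30000/1001) = 3177000/77 ≈ 41259.740 → 41260.
At 30 labels/s: frame 41260 → 00:22:55:10.

00:22:55:10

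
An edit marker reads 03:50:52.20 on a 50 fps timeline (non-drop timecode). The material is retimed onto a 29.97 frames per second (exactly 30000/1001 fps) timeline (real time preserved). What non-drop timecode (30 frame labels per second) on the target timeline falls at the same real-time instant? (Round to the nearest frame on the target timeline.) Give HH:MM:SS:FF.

03:50:38:17

Source frame index: (3×3600 + 50×60 + 52) × 50 + 20 = 692620.
Real time: 692620 / (50) = 69262/5 s.
Target frame: (69262/5) × (30000/1001) = 415572000/1001 ≈ 415156.843 → 415157.
At 30 labels/s: frame 415157 → 03:50:38:17.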